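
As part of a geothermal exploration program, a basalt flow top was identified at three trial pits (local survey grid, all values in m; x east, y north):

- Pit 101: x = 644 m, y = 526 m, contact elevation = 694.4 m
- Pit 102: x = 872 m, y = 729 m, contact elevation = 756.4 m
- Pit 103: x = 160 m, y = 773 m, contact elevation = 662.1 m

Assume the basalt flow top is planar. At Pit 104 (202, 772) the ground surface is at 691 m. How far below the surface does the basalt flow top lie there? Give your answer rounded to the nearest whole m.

Let the plane be z = a·x + b·y + c.
Pit 102−Pit 101: 228a + 203b = 62;  Pit 103−Pit 101: −484a + 247b = −32.3.
Solving gives a = 0.14150, b = 0.14650.
Then c = 694.4 − a·644 − b·526 = 526.22.
At (202, 772): z_contact = 28.6 + 113.1 + 526.22 = 667.9 m.
Depth below ground = 691 − 667.9 = 23 m.

23 m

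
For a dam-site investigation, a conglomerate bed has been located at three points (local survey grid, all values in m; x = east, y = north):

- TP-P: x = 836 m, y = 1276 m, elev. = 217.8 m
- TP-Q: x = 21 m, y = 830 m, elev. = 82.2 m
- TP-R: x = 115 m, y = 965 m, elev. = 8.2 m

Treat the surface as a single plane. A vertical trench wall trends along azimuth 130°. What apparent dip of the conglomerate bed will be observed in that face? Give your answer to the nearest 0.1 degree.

51.7°

Two edge vectors: TP-P→TP-Q = (-815, -446, -135.6), TP-P→TP-R = (-721, -311, -209.6).
Normal n = (TP-P→TP-Q) × (TP-P→TP-R) = (51310, -73056.4, -68101).
So ∂z/∂x = −n_x/n_z = 0.75344 and ∂z/∂y = −n_y/n_z = −1.07277.
Unit vector along 130° is (sin 130°, cos 130°) = (0.7660, -0.6428).
Slope in that direction = a·(0.7660) + b·(-0.6428) = 1.26673.
Apparent dip = arctan|1.26673| = 51.7° (true dip is 52.7°, so apparent ≤ true as expected).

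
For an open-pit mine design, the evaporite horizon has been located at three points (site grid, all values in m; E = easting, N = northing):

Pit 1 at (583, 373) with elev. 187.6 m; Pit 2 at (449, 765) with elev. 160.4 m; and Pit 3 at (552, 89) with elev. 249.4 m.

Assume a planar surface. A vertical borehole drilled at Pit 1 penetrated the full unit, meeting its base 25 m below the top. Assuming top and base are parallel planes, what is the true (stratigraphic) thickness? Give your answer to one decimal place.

Let the plane be z = a·E + b·N + c.
Pit 2−Pit 1: −134a + 392b = −27.2;  Pit 3−Pit 1: −31a − 284b = 61.8.
Solving gives a = −0.32865, b = −0.18173.
|∇z| = √(a²+b²) = 0.37555, so dip δ = arctan(0.37555) = 20.58°.
True thickness = vertical thickness × cos δ = 25 × cos 20.58° = 23.4 m.

23.4 m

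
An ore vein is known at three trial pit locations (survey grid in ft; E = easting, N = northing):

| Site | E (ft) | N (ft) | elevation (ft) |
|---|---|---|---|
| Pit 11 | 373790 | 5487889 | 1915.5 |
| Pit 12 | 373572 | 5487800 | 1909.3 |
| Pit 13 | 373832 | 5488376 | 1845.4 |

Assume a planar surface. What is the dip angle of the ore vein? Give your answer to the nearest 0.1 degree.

10.0°

Let the plane be z = a·E + b·N + c.
Pit 12−Pit 11: −218a − 89b = −6.2;  Pit 13−Pit 11: 42a + 487b = −70.1.
Solving gives a = 0.09039, b = −0.15174.
Gradient magnitude |∇z| = √(a² + b²) = √(0.00817 + 0.02302) = 0.17662.
True dip = arctan(0.17662) = 10.0°, dipping toward NNW (azimuth ≈ 329°).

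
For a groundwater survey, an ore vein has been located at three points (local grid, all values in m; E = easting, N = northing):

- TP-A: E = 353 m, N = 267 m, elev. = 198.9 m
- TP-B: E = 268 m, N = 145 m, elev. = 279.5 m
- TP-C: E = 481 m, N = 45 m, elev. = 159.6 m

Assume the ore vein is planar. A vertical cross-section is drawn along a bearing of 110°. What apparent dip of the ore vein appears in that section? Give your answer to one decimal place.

28.8°

Two edge vectors: TP-A→TP-B = (-85, -122, 80.6), TP-A→TP-C = (128, -222, -39.3).
Normal n = (TP-A→TP-B) × (TP-A→TP-C) = (22687.8, 6976.3, 34486).
So ∂z/∂E = −n_x/n_z = −0.65788 and ∂z/∂N = −n_y/n_z = −0.20229.
Unit vector along 110° is (sin 110°, cos 110°) = (0.9397, -0.3420).
Slope in that direction = a·(0.9397) + b·(-0.3420) = −0.54902.
Apparent dip = arctan|0.54902| = 28.8° (true dip is 34.5°, so apparent ≤ true as expected).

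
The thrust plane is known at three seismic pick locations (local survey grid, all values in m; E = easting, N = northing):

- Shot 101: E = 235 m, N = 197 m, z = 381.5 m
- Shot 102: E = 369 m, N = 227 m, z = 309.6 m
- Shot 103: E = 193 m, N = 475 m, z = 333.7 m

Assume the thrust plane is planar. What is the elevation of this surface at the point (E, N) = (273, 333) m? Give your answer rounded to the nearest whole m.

Let the plane be z = a·E + b·N + c.
Shot 102−Shot 101: 134a + 30b = −71.9;  Shot 103−Shot 101: −42a + 278b = −47.8.
Solving gives a = −0.48178, b = −0.24473.
Then c = 381.5 − a·235 − b·197 = 542.93.
At (273, 333): z = −131.5 − 81.5 + 542.93 = 329.9 m.

330 m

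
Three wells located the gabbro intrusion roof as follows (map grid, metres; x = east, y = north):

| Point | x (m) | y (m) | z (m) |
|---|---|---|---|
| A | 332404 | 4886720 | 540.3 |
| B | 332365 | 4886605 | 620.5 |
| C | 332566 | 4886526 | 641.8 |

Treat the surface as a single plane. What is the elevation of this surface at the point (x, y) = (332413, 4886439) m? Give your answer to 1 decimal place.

Two edge vectors: A→B = (-39, -115, 80.2), A→C = (162, -194, 101.5).
Normal n = (A→B) × (A→C) = (3886.3, 16950.9, 26196).
So ∂z/∂x = −n_x/n_z = −0.148354711 and ∂z/∂y = −n_y/n_z = −0.647079707.
Intercept c from A: 540.3 + 49313.70 + 3162097.34 = 3211951.34.
At (332413, 4886439): z = −49315.0 − 3161915.5 + 3211951.34 = 720.8 m.

720.8 m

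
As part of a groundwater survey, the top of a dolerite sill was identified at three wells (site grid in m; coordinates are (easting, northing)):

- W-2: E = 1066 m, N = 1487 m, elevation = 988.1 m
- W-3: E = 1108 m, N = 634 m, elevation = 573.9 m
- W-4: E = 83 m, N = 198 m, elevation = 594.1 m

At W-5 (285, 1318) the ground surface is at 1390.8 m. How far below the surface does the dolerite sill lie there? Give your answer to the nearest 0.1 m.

Let the plane be z = a·E + b·N + c.
W-3−W-2: 42a − 853b = −414.2;  W-4−W-2: −983a − 1289b = −394.
Solving gives a = −0.221615, b = 0.474668.
Then c = 988.1 − a·1066 − b·1487 = 518.51.
At (285, 1318): z_contact = −63.16 + 625.61 + 518.51 = 1080.96 m.
Depth below ground = 1390.8 − 1080.96 = 309.8 m.

309.8 m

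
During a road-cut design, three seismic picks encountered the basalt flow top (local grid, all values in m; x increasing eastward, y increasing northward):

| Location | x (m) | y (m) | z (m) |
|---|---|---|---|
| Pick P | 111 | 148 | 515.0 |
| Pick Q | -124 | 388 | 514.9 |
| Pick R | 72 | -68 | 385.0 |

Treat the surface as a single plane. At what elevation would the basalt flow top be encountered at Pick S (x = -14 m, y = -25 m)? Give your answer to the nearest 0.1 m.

362.2 m

Two edge vectors: Pick P→Pick Q = (-235, 240, -0.1), Pick P→Pick R = (-39, -216, -130).
Normal n = (Pick P→Pick Q) × (Pick P→Pick R) = (-31221.6, -30546.1, 60120).
So ∂z/∂x = −n_x/n_z = 0.51932 and ∂z/∂y = −n_y/n_z = 0.50809.
Intercept c from Pick P: 515 − 57.64 − 75.20 = 382.16.
At (-14, -25): z = −7.3 − 12.7 + 382.16 = 362.2 m.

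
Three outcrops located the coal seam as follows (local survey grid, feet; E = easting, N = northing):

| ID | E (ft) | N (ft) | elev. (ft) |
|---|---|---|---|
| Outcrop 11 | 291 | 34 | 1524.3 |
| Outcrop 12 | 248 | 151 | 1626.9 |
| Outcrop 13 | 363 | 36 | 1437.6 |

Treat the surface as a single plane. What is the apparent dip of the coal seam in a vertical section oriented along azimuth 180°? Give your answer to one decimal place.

23.3°

Two edge vectors: Outcrop 11→Outcrop 12 = (-43, 117, 102.6), Outcrop 11→Outcrop 13 = (72, 2, -86.7).
Normal n = (Outcrop 11→Outcrop 12) × (Outcrop 11→Outcrop 13) = (-10349.1, 3659.1, -8510).
So ∂z/∂E = −n_x/n_z = −1.21611 and ∂z/∂N = −n_y/n_z = 0.42998.
Unit vector along 180° is (sin 180°, cos 180°) = (0.0000, -1.0000).
Slope in that direction = a·(0.0000) + b·(-1.0000) = −0.42998.
Apparent dip = arctan|0.42998| = 23.3° (true dip is 52.2°, so apparent ≤ true as expected).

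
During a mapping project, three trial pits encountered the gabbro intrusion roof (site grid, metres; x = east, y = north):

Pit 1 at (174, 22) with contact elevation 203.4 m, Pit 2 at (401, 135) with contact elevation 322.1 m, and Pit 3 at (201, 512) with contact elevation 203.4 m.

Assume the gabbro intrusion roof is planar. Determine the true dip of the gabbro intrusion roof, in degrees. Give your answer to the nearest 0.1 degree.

28.3°

Two edge vectors: Pit 1→Pit 2 = (227, 113, 118.7), Pit 1→Pit 3 = (27, 490, 0).
Normal n = (Pit 1→Pit 2) × (Pit 1→Pit 3) = (-58163, 3204.9, 108179).
So ∂z/∂x = −n_x/n_z = 0.53766 and ∂z/∂y = −n_y/n_z = −0.02963.
Gradient magnitude |∇z| = √(a² + b²) = √(0.28907 + 0.00088) = 0.53847.
True dip = arctan(0.53847) = 28.3°, dipping toward W (azimuth ≈ 273°).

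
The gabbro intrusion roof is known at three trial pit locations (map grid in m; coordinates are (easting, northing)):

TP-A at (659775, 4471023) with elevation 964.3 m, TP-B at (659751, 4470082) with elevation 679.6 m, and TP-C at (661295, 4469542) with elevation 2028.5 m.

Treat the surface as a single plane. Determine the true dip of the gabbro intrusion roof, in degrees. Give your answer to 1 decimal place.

Let the plane be z = a·E + b·N + c.
TP-B−TP-A: −24a − 941b = −284.7;  TP-C−TP-A: 1520a − 1481b = 1064.2.
Solving gives a = 0.97079, b = 0.27779.
Gradient magnitude |∇z| = √(a² + b²) = √(0.94244 + 0.07717) = 1.00976.
True dip = arctan(1.00976) = 45.3°, dipping toward WSW (azimuth ≈ 254°).

45.3°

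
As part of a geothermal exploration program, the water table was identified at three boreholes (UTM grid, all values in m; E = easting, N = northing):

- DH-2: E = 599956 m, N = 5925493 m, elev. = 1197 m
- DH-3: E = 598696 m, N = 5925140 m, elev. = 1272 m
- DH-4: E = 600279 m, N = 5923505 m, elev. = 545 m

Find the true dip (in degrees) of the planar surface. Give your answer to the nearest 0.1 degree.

18.6°

Two edge vectors: DH-2→DH-3 = (-1260, -353, 75), DH-2→DH-4 = (323, -1988, -652).
Normal n = (DH-2→DH-3) × (DH-2→DH-4) = (379256, -797295, 2618899).
So ∂z/∂E = −n_x/n_z = −0.14482 and ∂z/∂N = −n_y/n_z = 0.30444.
Gradient magnitude |∇z| = √(a² + b²) = √(0.02097 + 0.09268) = 0.33713.
True dip = arctan(0.33713) = 18.6°, dipping toward SSE (azimuth ≈ 155°).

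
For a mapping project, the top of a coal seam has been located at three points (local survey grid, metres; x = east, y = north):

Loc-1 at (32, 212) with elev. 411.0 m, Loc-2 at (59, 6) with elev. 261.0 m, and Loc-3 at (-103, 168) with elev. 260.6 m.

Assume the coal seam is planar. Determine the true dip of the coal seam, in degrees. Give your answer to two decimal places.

49.90°

Two edge vectors: Loc-1→Loc-2 = (27, -206, -150), Loc-1→Loc-3 = (-135, -44, -150.4).
Normal n = (Loc-1→Loc-2) × (Loc-1→Loc-3) = (24382.4, 24310.8, -28998).
So ∂z/∂x = −n_x/n_z = 0.84083 and ∂z/∂y = −n_y/n_z = 0.83836.
Gradient magnitude |∇z| = √(a² + b²) = √(0.70700 + 0.70285) = 1.18737.
True dip = arctan(1.18737) = 49.90°, dipping toward SW (azimuth ≈ 225°).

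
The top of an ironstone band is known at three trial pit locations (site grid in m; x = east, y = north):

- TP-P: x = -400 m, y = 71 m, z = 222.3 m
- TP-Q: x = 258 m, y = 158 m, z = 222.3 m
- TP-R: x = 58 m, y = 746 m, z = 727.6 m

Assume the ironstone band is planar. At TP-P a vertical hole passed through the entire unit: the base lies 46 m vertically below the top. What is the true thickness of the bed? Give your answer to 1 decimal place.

35.4 m

Two edge vectors: TP-P→TP-Q = (658, 87, 0), TP-P→TP-R = (458, 675, 505.3).
Normal n = (TP-P→TP-Q) × (TP-P→TP-R) = (43961.1, -332487.4, 404304).
So ∂z/∂x = −n_x/n_z = −0.10873 and ∂z/∂y = −n_y/n_z = 0.82237.
|∇z| = √(a²+b²) = 0.82953, so dip δ = arctan(0.82953) = 39.68°.
True thickness = vertical thickness × cos δ = 46 × cos 39.68° = 35.4 m.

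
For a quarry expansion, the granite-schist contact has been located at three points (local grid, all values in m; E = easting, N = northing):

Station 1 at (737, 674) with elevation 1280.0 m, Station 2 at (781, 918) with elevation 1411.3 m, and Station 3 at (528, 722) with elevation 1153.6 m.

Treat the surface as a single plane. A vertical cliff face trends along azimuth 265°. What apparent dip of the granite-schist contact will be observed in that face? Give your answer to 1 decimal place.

Two edge vectors: Station 1→Station 2 = (44, 244, 131.3), Station 1→Station 3 = (-209, 48, -126.4).
Normal n = (Station 1→Station 2) × (Station 1→Station 3) = (-37144, -21880.1, 53108).
So ∂z/∂E = −n_x/n_z = 0.69940 and ∂z/∂N = −n_y/n_z = 0.41199.
Unit vector along 265° is (sin 265°, cos 265°) = (-0.9962, -0.0872).
Slope in that direction = a·(-0.9962) + b·(-0.0872) = −0.73265.
Apparent dip = arctan|0.73265| = 36.2° (true dip is 39.1°, so apparent ≤ true as expected).

36.2°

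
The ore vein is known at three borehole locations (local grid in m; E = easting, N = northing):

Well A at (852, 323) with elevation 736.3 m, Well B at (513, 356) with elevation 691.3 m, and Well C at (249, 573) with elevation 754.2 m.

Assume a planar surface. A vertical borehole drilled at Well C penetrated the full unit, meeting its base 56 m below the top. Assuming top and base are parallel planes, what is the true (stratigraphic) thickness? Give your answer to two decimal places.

49.20 m

Let the plane be z = a·E + b·N + c.
Well B−Well A: −339a + 33b = −45;  Well C−Well A: −603a + 250b = 17.9.
Solving gives a = 0.18258, b = 0.51199.
|∇z| = √(a²+b²) = 0.54357, so dip δ = arctan(0.54357) = 28.53°.
True thickness = vertical thickness × cos δ = 56 × cos 28.53° = 49.20 m.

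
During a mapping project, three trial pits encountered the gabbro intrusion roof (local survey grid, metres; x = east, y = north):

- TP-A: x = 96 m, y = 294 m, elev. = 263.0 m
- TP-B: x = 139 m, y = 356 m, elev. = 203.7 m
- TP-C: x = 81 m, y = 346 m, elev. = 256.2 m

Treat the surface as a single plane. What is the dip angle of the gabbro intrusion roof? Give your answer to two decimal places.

42.61°

Let the plane be z = a·x + b·y + c.
TP-B−TP-A: 43a + 62b = −59.3;  TP-C−TP-A: −15a + 52b = −6.8.
Solving gives a = −0.84081, b = −0.37331.
Gradient magnitude |∇z| = √(a² + b²) = √(0.70696 + 0.13936) = 0.91996.
True dip = arctan(0.91996) = 42.61°, dipping toward ENE (azimuth ≈ 066°).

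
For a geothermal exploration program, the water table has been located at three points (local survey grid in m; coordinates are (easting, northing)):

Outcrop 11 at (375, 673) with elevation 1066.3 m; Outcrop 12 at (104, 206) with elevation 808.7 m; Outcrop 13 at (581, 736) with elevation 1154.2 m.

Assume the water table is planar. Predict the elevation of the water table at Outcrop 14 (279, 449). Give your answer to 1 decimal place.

953.4 m

Let the plane be z = a·E + b·N + c.
Outcrop 12−Outcrop 11: −271a − 467b = −257.6;  Outcrop 13−Outcrop 11: 206a + 63b = 87.9.
Solving gives a = 0.31367, b = 0.36958.
Then c = 1066.3 − a·375 − b·673 = 699.94.
At (279, 449): z = 87.5 + 165.9 + 699.94 = 953.4 m.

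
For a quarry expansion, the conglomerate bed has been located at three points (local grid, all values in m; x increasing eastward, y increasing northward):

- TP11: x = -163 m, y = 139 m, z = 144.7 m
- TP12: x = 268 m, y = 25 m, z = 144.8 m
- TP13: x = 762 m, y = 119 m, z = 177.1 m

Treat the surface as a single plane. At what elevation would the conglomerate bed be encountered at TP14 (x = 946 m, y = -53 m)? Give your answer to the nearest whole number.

Two edge vectors: TP11→TP12 = (431, -114, 0.1), TP11→TP13 = (925, -20, 32.4).
Normal n = (TP11→TP12) × (TP11→TP13) = (-3691.6, -13871.9, 96830).
So ∂z/∂x = −n_x/n_z = 0.03812 and ∂z/∂y = −n_y/n_z = 0.14326.
Intercept c from TP11: 144.7 + 6.21 − 19.91 = 131.00.
At (946, -53): z = 36.1 − 7.6 + 131.00 = 159.5 m.

159 m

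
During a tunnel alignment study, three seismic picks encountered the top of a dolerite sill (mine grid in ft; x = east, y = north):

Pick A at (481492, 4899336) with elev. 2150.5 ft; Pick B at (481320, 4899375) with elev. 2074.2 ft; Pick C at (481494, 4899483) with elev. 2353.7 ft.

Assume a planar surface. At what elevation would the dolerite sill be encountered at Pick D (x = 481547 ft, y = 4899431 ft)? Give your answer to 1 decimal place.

2322.4 ft

Two edge vectors: Pick A→Pick B = (-172, 39, -76.3), Pick A→Pick C = (2, 147, 203.2).
Normal n = (Pick A→Pick B) × (Pick A→Pick C) = (19140.9, 34797.8, -25362).
So ∂z/∂x = −n_x/n_z = 0.754707831 and ∂z/∂y = −n_y/n_z = 1.372044791.
Intercept c from Pick A: 2150.5 − 363385.78 − 6722108.44 = −7083343.72.
At (481547, 4899431): z = 363427.3 + 6722238.8 − 7083343.72 = 2322.4 ft.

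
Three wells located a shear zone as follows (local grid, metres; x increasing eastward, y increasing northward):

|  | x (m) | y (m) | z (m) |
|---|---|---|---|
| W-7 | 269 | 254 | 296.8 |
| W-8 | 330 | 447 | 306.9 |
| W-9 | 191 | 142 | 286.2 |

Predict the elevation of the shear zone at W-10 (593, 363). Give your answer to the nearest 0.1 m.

334.7 m

Let the plane be z = a·x + b·y + c.
W-8−W-7: 61a + 193b = 10.1;  W-9−W-7: −78a − 112b = −10.6.
Solving gives a = 0.11124, b = 0.01717.
Then c = 296.8 − a·269 − b·254 = 262.51.
At (593, 363): z = 66.0 + 6.2 + 262.51 = 334.7 m.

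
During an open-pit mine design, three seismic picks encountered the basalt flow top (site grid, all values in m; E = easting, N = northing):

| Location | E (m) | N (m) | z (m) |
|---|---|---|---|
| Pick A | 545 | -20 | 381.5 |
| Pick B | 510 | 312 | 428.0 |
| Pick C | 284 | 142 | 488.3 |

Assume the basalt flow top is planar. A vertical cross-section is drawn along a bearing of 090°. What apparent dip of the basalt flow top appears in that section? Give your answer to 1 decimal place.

Let the plane be z = a·E + b·N + c.
Pick B−Pick A: −35a + 332b = 46.5;  Pick C−Pick A: −261a + 162b = 106.8.
Solving gives a = −0.34482, b = 0.10371.
Unit vector along 090° is (sin 90°, cos 90°) = (1.0000, 0.0000).
Slope in that direction = a·(1.0000) + b·(0.0000) = −0.34482.
Apparent dip = arctan|0.34482| = 19.0° (true dip is 19.8°, so apparent ≤ true as expected).

19.0°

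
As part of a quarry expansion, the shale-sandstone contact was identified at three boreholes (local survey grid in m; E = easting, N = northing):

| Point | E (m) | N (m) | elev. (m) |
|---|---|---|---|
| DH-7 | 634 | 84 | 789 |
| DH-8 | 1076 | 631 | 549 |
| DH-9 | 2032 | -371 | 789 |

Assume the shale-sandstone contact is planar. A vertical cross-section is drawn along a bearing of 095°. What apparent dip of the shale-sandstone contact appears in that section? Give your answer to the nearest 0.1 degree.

4.7°

Two edge vectors: DH-7→DH-8 = (442, 547, -240), DH-7→DH-9 = (1398, -455, 0).
Normal n = (DH-7→DH-8) × (DH-7→DH-9) = (-109200, -335520, -965816).
So ∂z/∂E = −n_x/n_z = −0.11307 and ∂z/∂N = −n_y/n_z = −0.34740.
Unit vector along 095° is (sin 95°, cos 95°) = (0.9962, -0.0872).
Slope in that direction = a·(0.9962) + b·(-0.0872) = −0.08236.
Apparent dip = arctan|0.08236| = 4.7° (true dip is 20.1°, so apparent ≤ true as expected).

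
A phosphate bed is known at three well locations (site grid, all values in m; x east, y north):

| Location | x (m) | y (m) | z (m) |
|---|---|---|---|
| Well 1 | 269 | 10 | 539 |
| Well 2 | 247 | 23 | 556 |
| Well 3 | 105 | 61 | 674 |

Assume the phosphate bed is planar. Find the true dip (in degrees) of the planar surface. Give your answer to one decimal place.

Two edge vectors: Well 1→Well 2 = (-22, 13, 17), Well 1→Well 3 = (-164, 51, 135).
Normal n = (Well 1→Well 2) × (Well 1→Well 3) = (888, 182, 1010).
So ∂z/∂x = −n_x/n_z = −0.87921 and ∂z/∂y = −n_y/n_z = −0.18020.
Gradient magnitude |∇z| = √(a² + b²) = √(0.77301 + 0.03247) = 0.89748.
True dip = arctan(0.89748) = 41.9°, dipping toward ENE (azimuth ≈ 078°).

41.9°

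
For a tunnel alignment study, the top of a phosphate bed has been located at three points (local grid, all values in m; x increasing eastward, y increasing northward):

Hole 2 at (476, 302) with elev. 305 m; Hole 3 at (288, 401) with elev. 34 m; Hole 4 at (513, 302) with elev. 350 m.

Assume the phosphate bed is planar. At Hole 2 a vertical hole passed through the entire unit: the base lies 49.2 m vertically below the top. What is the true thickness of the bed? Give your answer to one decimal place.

30.2 m

Two edge vectors: Hole 2→Hole 3 = (-188, 99, -271), Hole 2→Hole 4 = (37, 0, 45).
Normal n = (Hole 2→Hole 3) × (Hole 2→Hole 4) = (4455, -1567, -3663).
So ∂z/∂x = −n_x/n_z = 1.21622 and ∂z/∂y = −n_y/n_z = −0.42779.
|∇z| = √(a²+b²) = 1.28926, so dip δ = arctan(1.28926) = 52.20°.
True thickness = vertical thickness × cos δ = 49.2 × cos 52.20° = 30.2 m.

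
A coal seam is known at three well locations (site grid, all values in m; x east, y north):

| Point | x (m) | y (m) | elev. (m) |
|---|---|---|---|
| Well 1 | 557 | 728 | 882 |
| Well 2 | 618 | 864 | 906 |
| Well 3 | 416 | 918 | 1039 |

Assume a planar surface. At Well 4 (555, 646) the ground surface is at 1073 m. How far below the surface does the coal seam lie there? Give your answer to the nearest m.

224 m

Two edge vectors: Well 1→Well 2 = (61, 136, 24), Well 1→Well 3 = (-141, 190, 157).
Normal n = (Well 1→Well 2) × (Well 1→Well 3) = (16792, -12961, 30766).
So ∂z/∂x = −n_x/n_z = −0.54580 and ∂z/∂y = −n_y/n_z = 0.42128.
Intercept c from Well 1: 882 + 304.01 − 306.69 = 879.32.
At (555, 646): z_contact = −302.9 + 272.1 + 879.32 = 848.5 m.
Depth below ground = 1073 − 848.5 = 224 m.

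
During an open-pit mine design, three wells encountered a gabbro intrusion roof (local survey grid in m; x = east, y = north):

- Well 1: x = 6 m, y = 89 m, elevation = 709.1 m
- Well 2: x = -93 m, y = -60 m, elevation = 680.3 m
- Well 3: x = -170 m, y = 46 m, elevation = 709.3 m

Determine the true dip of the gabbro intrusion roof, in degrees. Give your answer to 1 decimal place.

Two edge vectors: Well 1→Well 2 = (-99, -149, -28.8), Well 1→Well 3 = (-176, -43, 0.2).
Normal n = (Well 1→Well 2) × (Well 1→Well 3) = (-1268.2, 5088.6, -21967).
So ∂z/∂x = −n_x/n_z = −0.05773 and ∂z/∂y = −n_y/n_z = 0.23165.
Gradient magnitude |∇z| = √(a² + b²) = √(0.00333 + 0.05366) = 0.23873.
True dip = arctan(0.23873) = 13.4°, dipping toward SSE (azimuth ≈ 166°).

13.4°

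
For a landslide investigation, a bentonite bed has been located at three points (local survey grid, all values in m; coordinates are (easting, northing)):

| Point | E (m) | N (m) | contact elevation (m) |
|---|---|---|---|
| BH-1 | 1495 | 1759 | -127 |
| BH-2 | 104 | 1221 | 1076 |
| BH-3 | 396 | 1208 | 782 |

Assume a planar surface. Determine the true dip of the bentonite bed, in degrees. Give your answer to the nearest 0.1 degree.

Two edge vectors: BH-1→BH-2 = (-1391, -538, 1203), BH-1→BH-3 = (-1099, -551, 909).
Normal n = (BH-1→BH-2) × (BH-1→BH-3) = (173811, -57678, 175179).
So ∂z/∂E = −n_x/n_z = −0.99219 and ∂z/∂N = −n_y/n_z = 0.32925.
Gradient magnitude |∇z| = √(a² + b²) = √(0.98444 + 0.10841) = 1.04539.
True dip = arctan(1.04539) = 46.3°, dipping toward ESE (azimuth ≈ 108°).

46.3°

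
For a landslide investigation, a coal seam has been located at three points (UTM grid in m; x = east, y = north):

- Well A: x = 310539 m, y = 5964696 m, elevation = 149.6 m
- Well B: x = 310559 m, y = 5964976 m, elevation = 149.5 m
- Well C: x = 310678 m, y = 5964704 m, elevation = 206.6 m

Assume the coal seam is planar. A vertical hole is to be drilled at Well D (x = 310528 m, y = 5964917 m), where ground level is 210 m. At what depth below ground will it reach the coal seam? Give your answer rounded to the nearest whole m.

Let the plane be z = a·x + b·y + c.
Well B−Well A: 20a + 280b = −0.1;  Well C−Well A: 139a + 8b = 57.
Solving gives a = 0.41178535, b = −0.02977038.
Then c = 149.6 − a·310539 − b·5964696 = 49845.47.
At (310528, 5964917): z_contact = 127870.9 − 177577.9 + 49845.47 = 138.5 m.
Depth below ground = 210 − 138.5 = 72 m.

72 m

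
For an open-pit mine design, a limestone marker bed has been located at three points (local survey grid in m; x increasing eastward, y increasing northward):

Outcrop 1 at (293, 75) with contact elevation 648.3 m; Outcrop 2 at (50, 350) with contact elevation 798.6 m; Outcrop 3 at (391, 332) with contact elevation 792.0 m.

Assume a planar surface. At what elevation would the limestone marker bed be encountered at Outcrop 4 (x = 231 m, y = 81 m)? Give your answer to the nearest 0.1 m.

651.0 m

Two edge vectors: Outcrop 1→Outcrop 2 = (-243, 275, 150.3), Outcrop 1→Outcrop 3 = (98, 257, 143.7).
Normal n = (Outcrop 1→Outcrop 2) × (Outcrop 1→Outcrop 3) = (890.4, 49648.5, -89401).
So ∂z/∂x = −n_x/n_z = 0.00996 and ∂z/∂y = −n_y/n_z = 0.55535.
Intercept c from Outcrop 1: 648.3 − 2.92 − 41.65 = 603.73.
At (231, 81): z = 2.3 + 45.0 + 603.73 = 651.0 m.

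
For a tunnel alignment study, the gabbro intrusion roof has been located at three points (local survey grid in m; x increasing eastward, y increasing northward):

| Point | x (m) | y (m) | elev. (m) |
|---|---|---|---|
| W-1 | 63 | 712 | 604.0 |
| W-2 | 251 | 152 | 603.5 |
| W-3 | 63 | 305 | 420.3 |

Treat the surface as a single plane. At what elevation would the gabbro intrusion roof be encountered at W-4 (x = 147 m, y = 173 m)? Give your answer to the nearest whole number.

473 m

Let the plane be z = a·x + b·y + c.
W-2−W-1: 188a − 560b = −0.5;  W-3−W-1: 0a − 407b = −183.7.
Solving gives a = 1.34179, b = 0.45135.
Then c = 604 − a·63 − b·712 = 198.10.
At (147, 173): z = 197.2 + 78.1 + 198.10 = 473.4 m.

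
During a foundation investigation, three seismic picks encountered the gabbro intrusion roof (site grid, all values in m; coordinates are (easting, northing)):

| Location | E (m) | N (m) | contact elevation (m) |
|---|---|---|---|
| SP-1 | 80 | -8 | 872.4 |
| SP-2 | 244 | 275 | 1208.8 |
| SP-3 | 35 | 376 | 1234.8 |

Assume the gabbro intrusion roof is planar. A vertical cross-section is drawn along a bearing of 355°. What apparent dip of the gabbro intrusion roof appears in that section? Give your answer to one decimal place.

Let the plane be z = a·E + b·N + c.
SP-2−SP-1: 164a + 283b = 336.4;  SP-3−SP-1: −45a + 384b = 362.4.
Solving gives a = 0.35158, b = 0.98495.
Unit vector along 355° is (sin 355°, cos 355°) = (-0.0872, 0.9962).
Slope in that direction = a·(-0.0872) + b·(0.9962) = 0.95056.
Apparent dip = arctan|0.95056| = 43.5° (true dip is 46.3°, so apparent ≤ true as expected).

43.5°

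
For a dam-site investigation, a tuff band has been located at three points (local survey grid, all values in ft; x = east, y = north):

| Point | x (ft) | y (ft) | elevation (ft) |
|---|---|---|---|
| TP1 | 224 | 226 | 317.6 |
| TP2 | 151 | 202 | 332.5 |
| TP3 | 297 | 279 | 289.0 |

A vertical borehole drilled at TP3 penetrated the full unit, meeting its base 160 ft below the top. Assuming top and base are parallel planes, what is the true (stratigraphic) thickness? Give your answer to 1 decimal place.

144.5 ft

Let the plane be z = a·x + b·y + c.
TP2−TP1: −73a − 24b = 14.9;  TP3−TP1: 73a + 53b = −28.6.
Solving gives a = −0.04880, b = −0.47241.
|∇z| = √(a²+b²) = 0.47493, so dip δ = arctan(0.47493) = 25.40°.
True thickness = vertical thickness × cos δ = 160 × cos 25.40° = 144.5 ft.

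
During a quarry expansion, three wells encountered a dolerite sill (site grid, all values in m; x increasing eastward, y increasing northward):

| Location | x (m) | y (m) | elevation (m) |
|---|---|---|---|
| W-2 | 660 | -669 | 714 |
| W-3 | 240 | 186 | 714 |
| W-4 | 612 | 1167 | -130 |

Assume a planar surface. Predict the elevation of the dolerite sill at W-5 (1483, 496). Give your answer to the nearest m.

-665 m

Two edge vectors: W-2→W-3 = (-420, 855, 0), W-2→W-4 = (-48, 1836, -844).
Normal n = (W-2→W-3) × (W-2→W-4) = (-721620, -354480, -730080).
So ∂z/∂x = −n_x/n_z = −0.98841 and ∂z/∂y = −n_y/n_z = −0.48554.
Intercept c from W-2: 714 + 652.35 − 324.82 = 1041.53.
At (1483, 496): z = −1465.8 − 240.8 + 1041.53 = -665.1 m.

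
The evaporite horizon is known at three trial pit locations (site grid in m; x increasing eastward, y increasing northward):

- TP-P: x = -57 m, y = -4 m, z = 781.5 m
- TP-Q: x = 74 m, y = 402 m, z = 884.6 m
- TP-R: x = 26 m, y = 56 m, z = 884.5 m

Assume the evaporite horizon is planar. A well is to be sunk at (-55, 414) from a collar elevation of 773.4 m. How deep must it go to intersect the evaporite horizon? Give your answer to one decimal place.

69.0 m

Let the plane be z = a·x + b·y + c.
TP-Q−TP-P: 131a + 406b = 103.1;  TP-R−TP-P: 83a + 60b = 103.
Solving gives a = 1.37905, b = −0.19102.
Then c = 781.5 − a·-57 − b·-4 = 859.34.
At (-55, 414): z_contact = −75.85 − 79.08 + 859.34 = 704.41 m.
Depth below ground = 773.4 − 704.41 = 69.0 m.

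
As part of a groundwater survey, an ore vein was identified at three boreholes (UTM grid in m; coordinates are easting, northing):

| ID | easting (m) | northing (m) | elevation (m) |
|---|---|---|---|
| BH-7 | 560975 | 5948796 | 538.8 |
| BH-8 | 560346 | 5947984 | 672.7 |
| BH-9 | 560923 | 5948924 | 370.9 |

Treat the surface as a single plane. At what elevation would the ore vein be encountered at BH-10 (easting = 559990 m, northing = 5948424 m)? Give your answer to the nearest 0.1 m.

Let the plane be z = a·easting + b·northing + c.
BH-8−BH-7: −629a − 812b = 133.9;  BH-9−BH-7: −52a + 128b = −167.9.
Solving gives a = 0.971154348, b = −0.917187296.
Then c = 538.8 − a·560975 − b·5948796 = 4911905.61.
At (559990, 5948424): z = 543836.7 − 5455818.9 + 4911905.61 = -76.6 m.

-76.6 m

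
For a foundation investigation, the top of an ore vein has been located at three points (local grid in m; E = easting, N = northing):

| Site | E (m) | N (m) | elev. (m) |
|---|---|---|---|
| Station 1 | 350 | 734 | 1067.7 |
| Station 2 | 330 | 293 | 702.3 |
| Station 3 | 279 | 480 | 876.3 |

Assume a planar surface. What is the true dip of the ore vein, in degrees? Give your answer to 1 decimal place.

Two edge vectors: Station 1→Station 2 = (-20, -441, -365.4), Station 1→Station 3 = (-71, -254, -191.4).
Normal n = (Station 1→Station 2) × (Station 1→Station 3) = (-8404.2, 22115.4, -26231).
So ∂z/∂E = −n_x/n_z = −0.32039 and ∂z/∂N = −n_y/n_z = 0.84310.
Gradient magnitude |∇z| = √(a² + b²) = √(0.10265 + 0.71082) = 0.90193.
True dip = arctan(0.90193) = 42.0°, dipping toward SSE (azimuth ≈ 159°).

42.0°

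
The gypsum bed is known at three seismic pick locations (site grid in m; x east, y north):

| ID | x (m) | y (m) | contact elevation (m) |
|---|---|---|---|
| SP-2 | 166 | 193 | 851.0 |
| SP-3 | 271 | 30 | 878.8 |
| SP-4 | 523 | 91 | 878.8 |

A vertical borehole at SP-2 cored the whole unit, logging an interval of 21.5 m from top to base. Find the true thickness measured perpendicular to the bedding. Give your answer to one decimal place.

21.3 m

Let the plane be z = a·x + b·y + c.
SP-3−SP-2: 105a − 163b = 27.8;  SP-4−SP-2: 357a − 102b = 27.8.
Solving gives a = 0.03572, b = −0.14755.
|∇z| = √(a²+b²) = 0.15181, so dip δ = arctan(0.15181) = 8.63°.
True thickness = vertical thickness × cos δ = 21.5 × cos 8.63° = 21.3 m.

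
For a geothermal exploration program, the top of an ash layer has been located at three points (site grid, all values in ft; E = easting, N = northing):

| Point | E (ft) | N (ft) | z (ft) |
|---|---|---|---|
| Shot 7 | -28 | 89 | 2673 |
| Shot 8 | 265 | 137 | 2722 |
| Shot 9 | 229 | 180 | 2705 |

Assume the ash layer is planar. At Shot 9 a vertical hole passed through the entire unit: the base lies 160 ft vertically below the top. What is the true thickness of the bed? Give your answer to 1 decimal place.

Two edge vectors: Shot 7→Shot 8 = (293, 48, 49), Shot 7→Shot 9 = (257, 91, 32).
Normal n = (Shot 7→Shot 8) × (Shot 7→Shot 9) = (-2923, 3217, 14327).
So ∂z/∂E = −n_x/n_z = 0.20402 and ∂z/∂N = −n_y/n_z = −0.22454.
|∇z| = √(a²+b²) = 0.30339, so dip δ = arctan(0.30339) = 16.88°.
True thickness = vertical thickness × cos δ = 160 × cos 16.88° = 153.1 ft.

153.1 ft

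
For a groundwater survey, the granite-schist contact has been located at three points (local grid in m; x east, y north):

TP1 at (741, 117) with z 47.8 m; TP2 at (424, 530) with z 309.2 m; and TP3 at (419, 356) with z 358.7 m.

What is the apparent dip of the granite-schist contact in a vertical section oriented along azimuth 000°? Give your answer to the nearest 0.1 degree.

14.1°

Let the plane be z = a·x + b·y + c.
TP2−TP1: −317a + 413b = 261.4;  TP3−TP1: −322a + 239b = 310.9.
Solving gives a = −1.15211, b = −0.25138.
Unit vector along 000° is (sin 0°, cos 0°) = (0.0000, 1.0000).
Slope in that direction = a·(0.0000) + b·(1.0000) = −0.25138.
Apparent dip = arctan|0.25138| = 14.1° (true dip is 49.7°, so apparent ≤ true as expected).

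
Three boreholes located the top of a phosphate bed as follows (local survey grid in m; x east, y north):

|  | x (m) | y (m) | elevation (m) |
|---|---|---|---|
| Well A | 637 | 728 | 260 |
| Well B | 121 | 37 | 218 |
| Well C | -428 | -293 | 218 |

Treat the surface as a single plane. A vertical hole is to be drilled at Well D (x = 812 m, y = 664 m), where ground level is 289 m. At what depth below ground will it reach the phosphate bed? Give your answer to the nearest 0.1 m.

47.7 m

Two edge vectors: Well A→Well B = (-516, -691, -42), Well A→Well C = (-1065, -1021, -42).
Normal n = (Well A→Well B) × (Well A→Well C) = (-13860, 23058, -209079).
So ∂z/∂x = −n_x/n_z = −0.06629 and ∂z/∂y = −n_y/n_z = 0.11028.
Intercept c from Well A: 260 + 42.23 − 80.29 = 221.94.
At (812, 664): z_contact = −53.83 + 73.23 + 221.94 = 241.34 m.
Depth below ground = 289 − 241.34 = 47.7 m.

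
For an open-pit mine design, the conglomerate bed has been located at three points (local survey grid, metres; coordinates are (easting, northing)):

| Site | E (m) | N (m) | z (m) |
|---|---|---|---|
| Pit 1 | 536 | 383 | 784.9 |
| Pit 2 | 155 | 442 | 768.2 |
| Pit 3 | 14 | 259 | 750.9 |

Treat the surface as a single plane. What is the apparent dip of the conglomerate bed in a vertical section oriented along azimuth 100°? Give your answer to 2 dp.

2.41°

Let the plane be z = a·E + b·N + c.
Pit 2−Pit 1: −381a + 59b = −16.7;  Pit 3−Pit 1: −522a − 124b = −34.
Solving gives a = 0.05224, b = 0.05429.
Unit vector along 100° is (sin 100°, cos 100°) = (0.9848, -0.1736).
Slope in that direction = a·(0.9848) + b·(-0.1736) = 0.04202.
Apparent dip = arctan|0.04202| = 2.41° (true dip is 4.3°, so apparent ≤ true as expected).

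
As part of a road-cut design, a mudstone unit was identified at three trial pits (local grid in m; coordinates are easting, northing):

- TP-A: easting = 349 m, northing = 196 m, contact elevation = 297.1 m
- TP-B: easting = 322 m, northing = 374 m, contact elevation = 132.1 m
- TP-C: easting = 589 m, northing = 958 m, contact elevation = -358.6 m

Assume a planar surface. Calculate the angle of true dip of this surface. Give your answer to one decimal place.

42.5°

Two edge vectors: TP-A→TP-B = (-27, 178, -165), TP-A→TP-C = (240, 762, -655.7).
Normal n = (TP-A→TP-B) × (TP-A→TP-C) = (9015.4, -57303.9, -63294).
So ∂z/∂easting = −n_x/n_z = 0.14244 and ∂z/∂northing = −n_y/n_z = −0.90536.
Gradient magnitude |∇z| = √(a² + b²) = √(0.02029 + 0.81968) = 0.91650.
True dip = arctan(0.91650) = 42.5°, dipping toward N (azimuth ≈ 351°).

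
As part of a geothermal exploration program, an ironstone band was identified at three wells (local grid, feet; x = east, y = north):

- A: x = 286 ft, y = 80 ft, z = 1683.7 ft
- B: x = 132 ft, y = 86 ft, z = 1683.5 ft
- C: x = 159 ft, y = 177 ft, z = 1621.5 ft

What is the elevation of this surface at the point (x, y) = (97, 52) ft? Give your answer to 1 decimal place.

Let the plane be z = a·x + b·y + c.
B−A: −154a + 6b = −0.2;  C−A: −127a + 97b = −62.2.
Solving gives a = −0.02496, b = −0.67391.
Then c = 1683.7 − a·286 − b·80 = 1744.75.
At (97, 52): z = −2.4 − 35.0 + 1744.75 = 1707.3 ft.

1707.3 ft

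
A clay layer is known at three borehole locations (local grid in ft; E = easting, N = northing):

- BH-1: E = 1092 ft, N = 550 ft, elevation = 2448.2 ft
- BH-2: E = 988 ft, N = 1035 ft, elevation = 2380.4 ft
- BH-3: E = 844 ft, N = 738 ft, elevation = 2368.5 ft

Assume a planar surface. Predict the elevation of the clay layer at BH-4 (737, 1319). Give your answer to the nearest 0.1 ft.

2291.8 ft

Two edge vectors: BH-1→BH-2 = (-104, 485, -67.8), BH-1→BH-3 = (-248, 188, -79.7).
Normal n = (BH-1→BH-2) × (BH-1→BH-3) = (-25908.1, 8525.6, 100728).
So ∂z/∂E = −n_x/n_z = 0.257209 and ∂z/∂N = −n_y/n_z = −0.084640.
Intercept c from BH-1: 2448.2 − 280.87 + 46.55 = 2213.88.
At (737, 1319): z = 189.6 − 111.6 + 2213.88 = 2291.8 ft.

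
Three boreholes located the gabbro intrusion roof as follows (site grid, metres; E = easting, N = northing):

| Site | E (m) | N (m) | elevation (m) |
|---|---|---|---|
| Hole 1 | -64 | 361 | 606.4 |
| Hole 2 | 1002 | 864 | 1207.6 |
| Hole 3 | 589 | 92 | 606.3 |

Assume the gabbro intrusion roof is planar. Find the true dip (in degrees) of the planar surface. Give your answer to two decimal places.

Two edge vectors: Hole 1→Hole 2 = (1066, 503, 601.2), Hole 1→Hole 3 = (653, -269, -0.1).
Normal n = (Hole 1→Hole 2) × (Hole 1→Hole 3) = (161672.5, 392690.2, -615213).
So ∂z/∂E = −n_x/n_z = 0.26279 and ∂z/∂N = −n_y/n_z = 0.63830.
Gradient magnitude |∇z| = √(a² + b²) = √(0.06906 + 0.40743) = 0.69028.
True dip = arctan(0.69028) = 34.62°, dipping toward SSW (azimuth ≈ 202°).

34.62°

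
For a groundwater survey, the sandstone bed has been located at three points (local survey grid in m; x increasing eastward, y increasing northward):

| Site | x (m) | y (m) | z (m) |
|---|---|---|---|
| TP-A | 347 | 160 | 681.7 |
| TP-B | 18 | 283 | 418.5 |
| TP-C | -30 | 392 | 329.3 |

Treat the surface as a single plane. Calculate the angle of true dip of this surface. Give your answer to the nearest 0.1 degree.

Two edge vectors: TP-A→TP-B = (-329, 123, -263.2), TP-A→TP-C = (-377, 232, -352.4).
Normal n = (TP-A→TP-B) × (TP-A→TP-C) = (17717.2, -16713.2, -29957).
So ∂z/∂x = −n_x/n_z = 0.59142 and ∂z/∂y = −n_y/n_z = −0.55791.
Gradient magnitude |∇z| = √(a² + b²) = √(0.34978 + 0.31126) = 0.81304.
True dip = arctan(0.81304) = 39.1°, dipping toward NW (azimuth ≈ 313°).

39.1°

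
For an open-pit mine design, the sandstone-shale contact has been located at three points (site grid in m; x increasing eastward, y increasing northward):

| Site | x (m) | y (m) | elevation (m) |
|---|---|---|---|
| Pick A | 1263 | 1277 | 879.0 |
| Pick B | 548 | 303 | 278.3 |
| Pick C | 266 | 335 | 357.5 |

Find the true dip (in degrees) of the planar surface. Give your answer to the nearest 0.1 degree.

38.1°

Two edge vectors: Pick A→Pick B = (-715, -974, -600.7), Pick A→Pick C = (-997, -942, -521.5).
Normal n = (Pick A→Pick B) × (Pick A→Pick C) = (-57918.4, 226025.4, -297548).
So ∂z/∂x = −n_x/n_z = −0.19465 and ∂z/∂y = −n_y/n_z = 0.75963.
Gradient magnitude |∇z| = √(a² + b²) = √(0.03789 + 0.57703) = 0.78417.
True dip = arctan(0.78417) = 38.1°, dipping toward SSE (azimuth ≈ 166°).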